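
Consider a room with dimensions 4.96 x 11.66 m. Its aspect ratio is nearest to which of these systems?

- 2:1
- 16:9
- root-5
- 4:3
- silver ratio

11.66/4.96 ≈ 2.351. Nearest candidates are silver ratio (2.414, off by 0.063) and root-5 (2.236, off by 0.115).

silver ratio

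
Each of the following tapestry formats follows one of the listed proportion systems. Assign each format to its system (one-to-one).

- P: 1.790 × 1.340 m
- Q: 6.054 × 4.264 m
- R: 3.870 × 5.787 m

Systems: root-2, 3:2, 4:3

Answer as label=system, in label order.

P=4:3, Q=root-2, R=3:2

Ratios: P ≈ 1.336; Q ≈ 1.420; R ≈ 1.495.
Targets: root-2 ≈ 1.414; 3:2 ≈ 1.500; 4:3 ≈ 1.333.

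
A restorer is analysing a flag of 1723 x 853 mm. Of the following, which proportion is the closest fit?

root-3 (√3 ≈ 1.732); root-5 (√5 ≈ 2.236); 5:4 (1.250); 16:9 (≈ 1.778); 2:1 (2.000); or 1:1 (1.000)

2:1

Ratio = 1723 / 853 ≈ 2.020.
Distances: root-3 1.732 (Δ 0.288); root-5 2.236 (Δ 0.216); 5:4 1.250 (Δ 0.770); 16:9 1.778 (Δ 0.242); 2:1 2.000 (Δ 0.020); 1:1 1.000 (Δ 1.020).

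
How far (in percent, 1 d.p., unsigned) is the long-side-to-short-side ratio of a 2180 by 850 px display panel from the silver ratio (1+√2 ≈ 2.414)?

6.2%

Ratio = 2180 / 850 ≈ 2.5647.
Ideal silver ratio ≈ 2.4142. |2.5647 − 2.4142| / 2.4142 ≈ 6.23% → 6.2%.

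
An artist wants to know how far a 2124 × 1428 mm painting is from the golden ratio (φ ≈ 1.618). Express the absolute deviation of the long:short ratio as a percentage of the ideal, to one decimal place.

8.1%

Ratio = 2124 / 1428 ≈ 1.4874.
Ideal golden ratio ≈ 1.6180. |1.4874 − 1.6180| / 1.6180 ≈ 8.07% → 8.1%.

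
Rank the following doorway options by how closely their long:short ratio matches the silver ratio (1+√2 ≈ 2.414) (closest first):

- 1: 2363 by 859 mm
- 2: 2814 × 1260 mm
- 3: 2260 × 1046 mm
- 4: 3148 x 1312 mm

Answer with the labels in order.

1: 2363/859 ≈ 2.751 → |2.751 − 2.414| = 0.337
2: 2814/1260 ≈ 2.233 → |2.233 − 2.414| = 0.181
3: 2260/1046 ≈ 2.161 → |2.161 − 2.414| = 0.253
4: 3148/1312 ≈ 2.399 → |2.399 − 2.414| = 0.015

4, 2, 3, 1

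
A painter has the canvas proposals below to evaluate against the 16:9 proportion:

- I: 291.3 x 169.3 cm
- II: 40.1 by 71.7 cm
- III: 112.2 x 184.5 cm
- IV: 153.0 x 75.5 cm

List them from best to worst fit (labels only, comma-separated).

Ratios: I = 291.3 / 169.3 ≈ 1.721; II = 71.7 / 40.1 ≈ 1.788; III = 184.5 / 112.2 ≈ 1.644; IV = 153.0 / 75.5 ≈ 2.026.
|Δ from 1.778|: I 0.057; II 0.010; III 0.134; IV 0.248.

II, I, III, IV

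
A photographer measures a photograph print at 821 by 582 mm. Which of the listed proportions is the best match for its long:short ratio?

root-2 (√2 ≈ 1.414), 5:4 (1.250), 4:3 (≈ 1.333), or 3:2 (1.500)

821/582 ≈ 1.411. Nearest candidates are root-2 (1.414, off by 0.003) and 4:3 (1.333, off by 0.078).

root-2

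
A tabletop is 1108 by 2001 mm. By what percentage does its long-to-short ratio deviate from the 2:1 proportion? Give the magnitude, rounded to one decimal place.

Ratio = 2001 / 1108 ≈ 1.8060.
Ideal 2:1 = 2.0000. |1.8060 − 2.0000| / 2.0000 ≈ 9.70% → 9.7%.

9.7%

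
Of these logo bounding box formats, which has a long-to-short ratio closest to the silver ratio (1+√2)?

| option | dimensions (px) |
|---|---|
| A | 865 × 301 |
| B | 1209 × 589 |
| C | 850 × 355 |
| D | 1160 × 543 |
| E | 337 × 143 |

C

Target silver ratio ≈ 2.414.
A: 2.874 (Δ0.460)  B: 2.053 (Δ0.361)  C: 2.394 (Δ0.020)  D: 2.136 (Δ0.278)  E: 2.357 (Δ0.057)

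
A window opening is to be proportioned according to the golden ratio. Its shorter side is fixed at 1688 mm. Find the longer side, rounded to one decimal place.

2731.2 mm

golden ratio ≈ 1.61803.
Longer side = 1688 × 1.61803 ≈ 2731.235 → 2731.2 mm.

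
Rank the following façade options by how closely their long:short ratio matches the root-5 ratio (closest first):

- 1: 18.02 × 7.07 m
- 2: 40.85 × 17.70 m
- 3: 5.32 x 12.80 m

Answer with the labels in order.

2, 3, 1

1: 18.02/7.07 ≈ 2.549 → |2.549 − 2.236| = 0.313
2: 40.85/17.70 ≈ 2.308 → |2.308 − 2.236| = 0.072
3: 12.80/5.32 ≈ 2.406 → |2.406 − 2.236| = 0.170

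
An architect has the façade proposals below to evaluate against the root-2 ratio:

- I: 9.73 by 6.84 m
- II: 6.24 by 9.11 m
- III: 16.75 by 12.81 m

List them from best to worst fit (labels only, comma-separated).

I: 9.73/6.84 ≈ 1.423 → |1.423 − 1.414| = 0.009
II: 9.11/6.24 ≈ 1.460 → |1.460 − 1.414| = 0.046
III: 16.75/12.81 ≈ 1.308 → |1.308 − 1.414| = 0.106

I, II, III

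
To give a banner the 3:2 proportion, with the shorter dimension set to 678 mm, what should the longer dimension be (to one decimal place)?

3:2 = 1.50000.
Longer side = 678 × 1.50000 ≈ 1017.000 → 1017.0 mm.

1017.0 mm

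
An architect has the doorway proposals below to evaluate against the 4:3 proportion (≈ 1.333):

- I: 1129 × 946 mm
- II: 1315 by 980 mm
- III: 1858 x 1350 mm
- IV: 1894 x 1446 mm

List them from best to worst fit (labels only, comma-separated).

II, IV, III, I

I: 1129/946 ≈ 1.193 → |1.193 − 1.333| = 0.140
II: 1315/980 ≈ 1.342 → |1.342 − 1.333| = 0.009
III: 1858/1350 ≈ 1.376 → |1.376 − 1.333| = 0.043
IV: 1894/1446 ≈ 1.310 → |1.310 − 1.333| = 0.023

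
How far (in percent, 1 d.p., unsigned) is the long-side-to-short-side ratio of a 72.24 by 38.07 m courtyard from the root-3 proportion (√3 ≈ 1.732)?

Ratio = 72.24 / 38.07 ≈ 1.8976.
Ideal root-3 ≈ 1.7321. |1.8976 − 1.7321| / 1.7321 ≈ 9.55% → 9.6%.

9.6%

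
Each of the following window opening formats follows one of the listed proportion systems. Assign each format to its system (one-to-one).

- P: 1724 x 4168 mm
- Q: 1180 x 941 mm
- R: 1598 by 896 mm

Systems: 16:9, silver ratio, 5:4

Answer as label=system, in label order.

Ratios: P ≈ 2.418; Q ≈ 1.254; R ≈ 1.783.
Targets: 16:9 ≈ 1.778; silver ratio ≈ 2.414; 5:4 ≈ 1.250.

P=silver ratio, Q=5:4, R=16:9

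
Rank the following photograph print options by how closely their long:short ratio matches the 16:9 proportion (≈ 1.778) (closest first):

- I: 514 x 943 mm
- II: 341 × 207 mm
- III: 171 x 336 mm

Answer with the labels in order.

I, II, III

I: 943/514 ≈ 1.835 → |1.835 − 1.778| = 0.057
II: 341/207 ≈ 1.647 → |1.647 − 1.778| = 0.131
III: 336/171 ≈ 1.965 → |1.965 − 1.778| = 0.187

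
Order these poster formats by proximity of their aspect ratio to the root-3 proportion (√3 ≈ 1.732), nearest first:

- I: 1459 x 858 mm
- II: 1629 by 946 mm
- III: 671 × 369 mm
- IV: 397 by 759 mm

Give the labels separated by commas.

I: 1459/858 ≈ 1.700 → |1.700 − 1.732| = 0.032
II: 1629/946 ≈ 1.722 → |1.722 − 1.732| = 0.010
III: 671/369 ≈ 1.818 → |1.818 − 1.732| = 0.086
IV: 759/397 ≈ 1.912 → |1.912 − 1.732| = 0.180

II, I, III, IV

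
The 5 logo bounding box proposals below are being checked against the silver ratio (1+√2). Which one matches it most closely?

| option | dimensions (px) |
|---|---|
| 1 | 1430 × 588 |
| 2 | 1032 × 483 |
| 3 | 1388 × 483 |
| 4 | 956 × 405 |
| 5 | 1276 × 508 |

Target silver ratio ≈ 2.414.
1: 2.432 (Δ0.018)  2: 2.137 (Δ0.277)  3: 2.874 (Δ0.460)  4: 2.360 (Δ0.054)  5: 2.512 (Δ0.098)

1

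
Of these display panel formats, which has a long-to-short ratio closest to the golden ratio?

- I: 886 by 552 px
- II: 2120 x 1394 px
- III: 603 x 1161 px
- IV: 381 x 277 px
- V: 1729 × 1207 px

I

Target golden ratio ≈ 1.618.
I: 1.605 (Δ0.013)  II: 1.521 (Δ0.097)  III: 1.925 (Δ0.307)  IV: 1.375 (Δ0.243)  V: 1.432 (Δ0.186)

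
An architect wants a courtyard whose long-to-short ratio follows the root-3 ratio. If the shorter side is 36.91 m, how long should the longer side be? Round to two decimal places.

root-3 ≈ 1.73205.
Longer side = 36.91 × 1.73205 ≈ 63.9300 → 63.93 m.

63.93 m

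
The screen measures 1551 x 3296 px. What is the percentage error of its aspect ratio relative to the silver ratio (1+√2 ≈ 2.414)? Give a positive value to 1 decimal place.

12.0%

Ratio = 3296 / 1551 ≈ 2.1251.
Ideal silver ratio ≈ 2.4142. |2.1251 − 2.4142| / 2.4142 ≈ 11.97% → 12.0%.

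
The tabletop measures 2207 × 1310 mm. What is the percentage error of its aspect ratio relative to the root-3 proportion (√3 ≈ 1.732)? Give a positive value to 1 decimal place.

Ratio = 2207 / 1310 ≈ 1.6847.
Ideal root-3 ≈ 1.7321. |1.6847 − 1.7321| / 1.7321 ≈ 2.74% → 2.7%.

2.7%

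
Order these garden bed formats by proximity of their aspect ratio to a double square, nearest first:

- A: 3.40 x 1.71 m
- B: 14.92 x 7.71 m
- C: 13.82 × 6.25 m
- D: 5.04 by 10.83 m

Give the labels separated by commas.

A, B, D, C

A: 3.40/1.71 ≈ 1.988 → |1.988 − 2.000| = 0.012
B: 14.92/7.71 ≈ 1.935 → |1.935 − 2.000| = 0.065
C: 13.82/6.25 ≈ 2.211 → |2.211 − 2.000| = 0.211
D: 10.83/5.04 ≈ 2.149 → |2.149 − 2.000| = 0.149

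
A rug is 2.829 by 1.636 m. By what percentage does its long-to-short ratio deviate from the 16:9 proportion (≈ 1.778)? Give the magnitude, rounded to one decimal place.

Ratio = 2.829 / 1.636 ≈ 1.7292.
Ideal 16:9 ≈ 1.7778. |1.7292 − 1.7778| / 1.7778 ≈ 2.73% → 2.7%.

2.7%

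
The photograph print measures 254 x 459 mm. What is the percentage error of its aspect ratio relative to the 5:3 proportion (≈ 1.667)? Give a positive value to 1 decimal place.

Ratio = 459 / 254 ≈ 1.8071.
Ideal 5:3 ≈ 1.6667. |1.8071 − 1.6667| / 1.6667 ≈ 8.42% → 8.4%.

8.4%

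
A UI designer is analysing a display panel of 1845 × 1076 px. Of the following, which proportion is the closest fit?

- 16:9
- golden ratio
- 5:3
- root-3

1845/1076 ≈ 1.715. Nearest candidates are root-3 (1.732, off by 0.017) and 5:3 (1.667, off by 0.048).

root-3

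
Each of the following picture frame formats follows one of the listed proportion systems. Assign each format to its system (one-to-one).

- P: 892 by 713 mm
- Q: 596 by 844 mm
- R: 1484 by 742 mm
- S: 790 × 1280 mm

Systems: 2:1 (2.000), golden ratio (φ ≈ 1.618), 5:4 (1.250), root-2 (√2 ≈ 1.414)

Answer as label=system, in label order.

P = 892/713 ≈ 1.251 → 5:4 (1.250)
Q = 844/596 ≈ 1.416 → root-2 (1.414)
R = 1484/742 ≈ 2.000 → 2:1 (2.000)
S = 1280/790 ≈ 1.620 → golden ratio (1.618)

P=5:4, Q=root-2, R=2:1, S=golden ratio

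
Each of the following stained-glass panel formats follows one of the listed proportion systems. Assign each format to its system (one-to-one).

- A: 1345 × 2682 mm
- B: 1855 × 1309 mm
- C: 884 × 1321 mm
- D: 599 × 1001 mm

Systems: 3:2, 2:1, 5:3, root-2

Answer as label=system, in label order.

Ratios: A ≈ 1.994; B ≈ 1.417; C ≈ 1.494; D ≈ 1.671.
Targets: 3:2 ≈ 1.500; 2:1 ≈ 2.000; 5:3 ≈ 1.667; root-2 ≈ 1.414.

A=2:1, B=root-2, C=3:2, D=5:3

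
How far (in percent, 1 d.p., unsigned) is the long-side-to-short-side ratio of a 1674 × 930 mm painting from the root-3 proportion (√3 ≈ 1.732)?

3.9%

Ratio = 1674 / 930 ≈ 1.8000.
Ideal root-3 ≈ 1.7321. |1.8000 − 1.7321| / 1.7321 ≈ 3.92% → 3.9%.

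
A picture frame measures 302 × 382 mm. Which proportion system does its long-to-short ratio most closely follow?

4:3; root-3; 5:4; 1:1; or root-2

5:4

382/302 ≈ 1.265. Nearest candidates are 5:4 (1.250, off by 0.015) and 4:3 (1.333, off by 0.068).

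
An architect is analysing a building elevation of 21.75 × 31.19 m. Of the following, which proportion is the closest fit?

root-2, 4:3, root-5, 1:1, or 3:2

Ratio = 31.19 / 21.75 ≈ 1.434.
Distances: root-2 1.414 (Δ 0.020); 4:3 1.333 (Δ 0.101); root-5 2.236 (Δ 0.802); 1:1 1.000 (Δ 0.434); 3:2 1.500 (Δ 0.066).

root-2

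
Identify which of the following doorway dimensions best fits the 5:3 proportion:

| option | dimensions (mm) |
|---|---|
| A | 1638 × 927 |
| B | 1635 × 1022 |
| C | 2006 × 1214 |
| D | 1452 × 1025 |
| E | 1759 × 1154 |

Target 5:3 ≈ 1.667.
A: 1.767 (Δ0.100)  B: 1.600 (Δ0.067)  C: 1.652 (Δ0.015)  D: 1.417 (Δ0.250)  E: 1.524 (Δ0.143)

C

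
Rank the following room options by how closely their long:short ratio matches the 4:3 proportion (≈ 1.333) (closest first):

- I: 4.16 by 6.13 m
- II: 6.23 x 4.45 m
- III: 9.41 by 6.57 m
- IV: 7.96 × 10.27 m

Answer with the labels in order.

IV, II, III, I

Ratios: I = 6.13 / 4.16 ≈ 1.474; II = 6.23 / 4.45 ≈ 1.400; III = 9.41 / 6.57 ≈ 1.432; IV = 10.27 / 7.96 ≈ 1.290.
|Δ from 1.333|: I 0.141; II 0.067; III 0.099; IV 0.043.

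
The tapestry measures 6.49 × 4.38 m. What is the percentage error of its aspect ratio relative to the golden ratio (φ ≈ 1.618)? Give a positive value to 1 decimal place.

Ratio = 6.49 / 4.38 ≈ 1.4817.
Ideal golden ratio ≈ 1.6180. |1.4817 − 1.6180| / 1.6180 ≈ 8.42% → 8.4%.

8.4%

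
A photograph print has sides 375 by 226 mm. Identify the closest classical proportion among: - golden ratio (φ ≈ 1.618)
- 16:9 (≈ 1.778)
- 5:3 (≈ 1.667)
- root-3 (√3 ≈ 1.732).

Ratio = 375 / 226 ≈ 1.659.
Distances: golden ratio 1.618 (Δ 0.041); 16:9 1.778 (Δ 0.119); 5:3 1.667 (Δ 0.008); root-3 1.732 (Δ 0.073).

5:3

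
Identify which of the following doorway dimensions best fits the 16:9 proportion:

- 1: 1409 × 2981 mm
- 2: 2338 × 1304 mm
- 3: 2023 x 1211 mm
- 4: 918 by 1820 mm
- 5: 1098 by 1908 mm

2

Ratios (long/short): 1 ≈ 2.116; 2 ≈ 1.793; 3 ≈ 1.671; 4 ≈ 1.983; 5 ≈ 1.738.
16:9 ≈ 1.778; option 2 is nearest (Δ 0.015).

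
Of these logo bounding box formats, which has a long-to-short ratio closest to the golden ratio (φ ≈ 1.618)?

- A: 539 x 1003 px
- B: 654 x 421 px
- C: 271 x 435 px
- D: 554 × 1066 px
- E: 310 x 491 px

C

Ratios (long/short): A ≈ 1.861; B ≈ 1.553; C ≈ 1.605; D ≈ 1.924; E ≈ 1.584.
golden ratio ≈ 1.618; option C is nearest (Δ 0.013).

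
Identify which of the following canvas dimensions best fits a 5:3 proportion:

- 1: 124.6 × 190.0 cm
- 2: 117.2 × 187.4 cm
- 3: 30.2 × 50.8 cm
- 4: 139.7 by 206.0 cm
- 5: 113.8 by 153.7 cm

3

Ratios (long/short): 1 ≈ 1.525; 2 ≈ 1.599; 3 ≈ 1.682; 4 ≈ 1.475; 5 ≈ 1.351.
5:3 ≈ 1.667; option 3 is nearest (Δ 0.015).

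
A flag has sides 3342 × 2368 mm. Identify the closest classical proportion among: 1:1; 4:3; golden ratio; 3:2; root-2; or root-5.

Ratio = 3342 / 2368 ≈ 1.411.
Distances: 1:1 1.000 (Δ 0.411); 4:3 1.333 (Δ 0.078); golden ratio 1.618 (Δ 0.207); 3:2 1.500 (Δ 0.089); root-2 1.414 (Δ 0.003); root-5 2.236 (Δ 0.825).

root-2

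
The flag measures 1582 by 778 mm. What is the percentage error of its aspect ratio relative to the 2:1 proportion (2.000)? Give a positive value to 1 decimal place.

1.7%

Ratio = 1582 / 778 ≈ 2.0334.
Ideal 2:1 = 2.0000. |2.0334 − 2.0000| / 2.0000 ≈ 1.67% → 1.7%.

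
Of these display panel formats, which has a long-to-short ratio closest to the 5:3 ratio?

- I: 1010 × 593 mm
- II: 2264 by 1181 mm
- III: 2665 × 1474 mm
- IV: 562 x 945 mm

IV

Target 5:3 ≈ 1.667.
I: 1.703 (Δ0.036)  II: 1.917 (Δ0.250)  III: 1.808 (Δ0.141)  IV: 1.681 (Δ0.014)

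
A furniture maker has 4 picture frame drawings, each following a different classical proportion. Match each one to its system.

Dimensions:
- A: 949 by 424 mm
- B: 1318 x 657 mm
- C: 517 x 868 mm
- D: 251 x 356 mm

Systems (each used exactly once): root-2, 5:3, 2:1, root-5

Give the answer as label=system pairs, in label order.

A = 949/424 ≈ 2.238 → root-5 (2.236)
B = 1318/657 ≈ 2.006 → 2:1 (2.000)
C = 868/517 ≈ 1.679 → 5:3 (1.667)
D = 356/251 ≈ 1.418 → root-2 (1.414)

A=root-5, B=2:1, C=5:3, D=root-2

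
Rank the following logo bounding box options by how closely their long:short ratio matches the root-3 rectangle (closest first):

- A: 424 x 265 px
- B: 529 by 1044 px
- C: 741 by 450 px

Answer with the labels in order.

Ratios: A = 424 / 265 ≈ 1.600; B = 1044 / 529 ≈ 1.974; C = 741 / 450 ≈ 1.647.
|Δ from 1.732|: A 0.132; B 0.242; C 0.085.

C, A, B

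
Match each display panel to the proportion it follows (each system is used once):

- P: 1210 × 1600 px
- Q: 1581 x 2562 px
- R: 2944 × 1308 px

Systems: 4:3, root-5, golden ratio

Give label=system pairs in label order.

P=4:3, Q=golden ratio, R=root-5

P = 1600/1210 ≈ 1.322 → 4:3 (1.333)
Q = 2562/1581 ≈ 1.620 → golden ratio (1.618)
R = 2944/1308 ≈ 2.251 → root-5 (2.236)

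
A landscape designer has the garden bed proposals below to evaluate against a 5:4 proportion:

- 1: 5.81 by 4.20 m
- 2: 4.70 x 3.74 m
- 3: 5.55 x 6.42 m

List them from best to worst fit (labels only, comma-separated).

1: 5.81/4.20 ≈ 1.383 → |1.383 − 1.250| = 0.133
2: 4.70/3.74 ≈ 1.257 → |1.257 − 1.250| = 0.007
3: 6.42/5.55 ≈ 1.157 → |1.157 − 1.250| = 0.093

2, 3, 1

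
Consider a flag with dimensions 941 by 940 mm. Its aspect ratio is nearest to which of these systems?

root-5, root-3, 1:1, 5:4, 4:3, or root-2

1:1

941/940 ≈ 1.001. Nearest candidates are 1:1 (1.000, off by 0.001) and 5:4 (1.250, off by 0.249).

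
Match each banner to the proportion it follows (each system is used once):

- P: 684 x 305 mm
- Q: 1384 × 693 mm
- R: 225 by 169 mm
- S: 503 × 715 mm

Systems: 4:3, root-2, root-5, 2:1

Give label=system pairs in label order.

Ratios: P ≈ 2.243; Q ≈ 1.997; R ≈ 1.331; S ≈ 1.421.
Targets: 4:3 ≈ 1.333; root-2 ≈ 1.414; root-5 ≈ 2.236; 2:1 ≈ 2.000.

P=root-5, Q=2:1, R=4:3, S=root-2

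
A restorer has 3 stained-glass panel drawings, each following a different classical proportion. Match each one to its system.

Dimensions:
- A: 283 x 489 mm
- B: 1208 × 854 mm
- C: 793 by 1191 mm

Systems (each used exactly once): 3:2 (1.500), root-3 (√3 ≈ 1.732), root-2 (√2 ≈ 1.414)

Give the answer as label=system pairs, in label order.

Ratios: A ≈ 1.728; B ≈ 1.415; C ≈ 1.502.
Targets: 3:2 ≈ 1.500; root-3 ≈ 1.732; root-2 ≈ 1.414.

A=root-3, B=root-2, C=3:2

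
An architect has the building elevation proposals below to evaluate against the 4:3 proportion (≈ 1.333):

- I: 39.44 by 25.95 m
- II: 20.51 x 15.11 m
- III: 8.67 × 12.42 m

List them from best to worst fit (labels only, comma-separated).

I: 39.44/25.95 ≈ 1.520 → |1.520 − 1.333| = 0.187
II: 20.51/15.11 ≈ 1.357 → |1.357 − 1.333| = 0.024
III: 12.42/8.67 ≈ 1.433 → |1.433 − 1.333| = 0.100

II, III, I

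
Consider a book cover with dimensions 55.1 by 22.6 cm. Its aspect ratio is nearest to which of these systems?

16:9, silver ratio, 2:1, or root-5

silver ratio

Ratio = 55.1 / 22.6 ≈ 2.438.
Distances: 16:9 1.778 (Δ 0.660); silver ratio 2.414 (Δ 0.024); 2:1 2.000 (Δ 0.438); root-5 2.236 (Δ 0.202).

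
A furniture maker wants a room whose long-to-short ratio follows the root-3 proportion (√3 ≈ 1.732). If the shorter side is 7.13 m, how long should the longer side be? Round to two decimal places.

root-3 ≈ 1.73205.
Longer side = 7.13 × 1.73205 ≈ 12.3495 → 12.35 m.

12.35 m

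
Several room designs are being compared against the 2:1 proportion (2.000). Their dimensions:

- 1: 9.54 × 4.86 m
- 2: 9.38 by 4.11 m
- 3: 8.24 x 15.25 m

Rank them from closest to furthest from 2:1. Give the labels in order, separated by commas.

1, 3, 2

Ratios: 1 = 9.54 / 4.86 ≈ 1.963; 2 = 9.38 / 4.11 ≈ 2.282; 3 = 15.25 / 8.24 ≈ 1.851.
|Δ from 2.000|: 1 0.037; 2 0.282; 3 0.149.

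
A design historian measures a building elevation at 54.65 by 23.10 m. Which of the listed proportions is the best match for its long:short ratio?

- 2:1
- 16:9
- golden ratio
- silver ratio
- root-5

silver ratio

Ratio = 54.65 / 23.10 ≈ 2.366.
Distances: 2:1 2.000 (Δ 0.366); 16:9 1.778 (Δ 0.588); golden ratio 1.618 (Δ 0.748); silver ratio 2.414 (Δ 0.048); root-5 2.236 (Δ 0.130).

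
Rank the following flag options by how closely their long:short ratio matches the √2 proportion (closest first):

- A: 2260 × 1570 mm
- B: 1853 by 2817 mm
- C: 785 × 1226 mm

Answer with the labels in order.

A: 2260/1570 ≈ 1.439 → |1.439 − 1.414| = 0.025
B: 2817/1853 ≈ 1.520 → |1.520 − 1.414| = 0.106
C: 1226/785 ≈ 1.562 → |1.562 − 1.414| = 0.148

A, B, C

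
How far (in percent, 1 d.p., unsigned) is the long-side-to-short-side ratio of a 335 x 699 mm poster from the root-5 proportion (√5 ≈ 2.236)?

Ratio = 699 / 335 ≈ 2.0866.
Ideal root-5 ≈ 2.2361. |2.0866 − 2.2361| / 2.2361 ≈ 6.69% → 6.7%.

6.7%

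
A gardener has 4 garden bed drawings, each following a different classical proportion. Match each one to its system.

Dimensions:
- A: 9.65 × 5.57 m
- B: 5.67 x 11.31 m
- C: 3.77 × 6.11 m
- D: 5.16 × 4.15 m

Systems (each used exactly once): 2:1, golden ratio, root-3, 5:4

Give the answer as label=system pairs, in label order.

A=root-3, B=2:1, C=golden ratio, D=5:4

A = 9.65/5.57 ≈ 1.732 → root-3 (1.732)
B = 11.31/5.67 ≈ 1.995 → 2:1 (2.000)
C = 6.11/3.77 ≈ 1.621 → golden ratio (1.618)
D = 5.16/4.15 ≈ 1.243 → 5:4 (1.250)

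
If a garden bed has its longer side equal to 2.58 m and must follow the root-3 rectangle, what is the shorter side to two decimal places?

root-3 ≈ 1.73205.
Shorter side = 2.58 ÷ 1.73205 ≈ 1.4896 → 1.49 m.

1.49 m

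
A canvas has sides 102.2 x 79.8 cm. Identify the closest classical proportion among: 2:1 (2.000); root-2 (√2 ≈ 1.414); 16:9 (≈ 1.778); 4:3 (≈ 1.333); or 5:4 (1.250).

5:4

102.2/79.8 ≈ 1.281. Nearest candidates are 5:4 (1.250, off by 0.031) and 4:3 (1.333, off by 0.052).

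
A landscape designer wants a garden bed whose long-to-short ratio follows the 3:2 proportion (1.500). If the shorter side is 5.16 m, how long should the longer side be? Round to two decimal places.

3:2 = 1.50000.
Longer side = 5.16 × 1.50000 ≈ 7.7400 → 7.74 m.

7.74 m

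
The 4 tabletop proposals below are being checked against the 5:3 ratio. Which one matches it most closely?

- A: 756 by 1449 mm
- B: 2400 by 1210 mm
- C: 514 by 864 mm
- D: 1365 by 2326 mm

Ratios (long/short): A ≈ 1.917; B ≈ 1.983; C ≈ 1.681; D ≈ 1.704.
5:3 ≈ 1.667; option C is nearest (Δ 0.014).

C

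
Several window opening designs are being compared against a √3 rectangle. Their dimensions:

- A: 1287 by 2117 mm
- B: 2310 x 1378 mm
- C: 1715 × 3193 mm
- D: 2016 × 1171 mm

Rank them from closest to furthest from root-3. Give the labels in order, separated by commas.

D, B, A, C

A: 2117/1287 ≈ 1.645 → |1.645 − 1.732| = 0.087
B: 2310/1378 ≈ 1.676 → |1.676 − 1.732| = 0.056
C: 3193/1715 ≈ 1.862 → |1.862 − 1.732| = 0.130
D: 2016/1171 ≈ 1.722 → |1.722 − 1.732| = 0.010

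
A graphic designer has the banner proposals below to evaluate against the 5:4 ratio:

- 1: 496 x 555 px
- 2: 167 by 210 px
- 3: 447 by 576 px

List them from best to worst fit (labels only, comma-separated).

Ratios: 1 = 555 / 496 ≈ 1.119; 2 = 210 / 167 ≈ 1.257; 3 = 576 / 447 ≈ 1.289.
|Δ from 1.250|: 1 0.131; 2 0.007; 3 0.039.

2, 3, 1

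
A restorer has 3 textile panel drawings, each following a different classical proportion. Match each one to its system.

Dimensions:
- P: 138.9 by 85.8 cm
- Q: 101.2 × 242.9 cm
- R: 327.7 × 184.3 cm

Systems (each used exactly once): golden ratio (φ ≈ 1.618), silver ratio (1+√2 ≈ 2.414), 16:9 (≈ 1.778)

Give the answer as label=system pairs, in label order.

Ratios: P ≈ 1.619; Q ≈ 2.400; R ≈ 1.778.
Targets: golden ratio ≈ 1.618; silver ratio ≈ 2.414; 16:9 ≈ 1.778.

P=golden ratio, Q=silver ratio, R=16:9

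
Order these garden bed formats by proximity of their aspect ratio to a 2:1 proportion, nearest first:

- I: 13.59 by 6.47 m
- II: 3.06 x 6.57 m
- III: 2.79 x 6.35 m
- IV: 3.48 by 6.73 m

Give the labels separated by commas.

IV, I, II, III

I: 13.59/6.47 ≈ 2.100 → |2.100 − 2.000| = 0.100
II: 6.57/3.06 ≈ 2.147 → |2.147 − 2.000| = 0.147
III: 6.35/2.79 ≈ 2.276 → |2.276 − 2.000| = 0.276
IV: 6.73/3.48 ≈ 1.934 → |1.934 − 2.000| = 0.066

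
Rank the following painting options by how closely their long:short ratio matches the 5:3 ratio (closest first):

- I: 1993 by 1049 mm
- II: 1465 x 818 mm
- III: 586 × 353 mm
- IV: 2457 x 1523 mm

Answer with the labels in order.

III, IV, II, I

Ratios: I = 1993 / 1049 ≈ 1.900; II = 1465 / 818 ≈ 1.791; III = 586 / 353 ≈ 1.660; IV = 2457 / 1523 ≈ 1.613.
|Δ from 1.667|: I 0.233; II 0.124; III 0.007; IV 0.054.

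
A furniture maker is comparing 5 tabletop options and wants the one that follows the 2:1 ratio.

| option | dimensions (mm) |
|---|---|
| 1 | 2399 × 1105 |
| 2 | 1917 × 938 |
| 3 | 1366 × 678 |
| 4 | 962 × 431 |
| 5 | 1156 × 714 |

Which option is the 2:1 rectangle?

3

Ratios (long/short): 1 ≈ 2.171; 2 ≈ 2.044; 3 ≈ 2.015; 4 ≈ 2.232; 5 ≈ 1.619.
2:1 ≈ 2.000; option 3 is nearest (Δ 0.015).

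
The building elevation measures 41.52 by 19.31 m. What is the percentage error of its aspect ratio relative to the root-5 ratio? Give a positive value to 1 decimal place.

Ratio = 41.52 / 19.31 ≈ 2.1502.
Ideal root-5 ≈ 2.2361. |2.1502 − 2.2361| / 2.2361 ≈ 3.84% → 3.8%.

3.8%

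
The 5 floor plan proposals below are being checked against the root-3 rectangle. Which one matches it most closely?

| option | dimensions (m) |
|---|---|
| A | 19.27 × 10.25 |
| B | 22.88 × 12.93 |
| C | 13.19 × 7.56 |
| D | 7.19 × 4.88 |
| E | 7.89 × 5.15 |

Target root-3 ≈ 1.732.
A: 1.880 (Δ0.148)  B: 1.770 (Δ0.038)  C: 1.745 (Δ0.013)  D: 1.473 (Δ0.259)  E: 1.532 (Δ0.200)

C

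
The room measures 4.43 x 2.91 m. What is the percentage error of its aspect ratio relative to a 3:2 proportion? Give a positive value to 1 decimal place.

1.5%

Ratio = 4.43 / 2.91 ≈ 1.5223.
Ideal 3:2 = 1.5000. |1.5223 − 1.5000| / 1.5000 ≈ 1.49% → 1.5%.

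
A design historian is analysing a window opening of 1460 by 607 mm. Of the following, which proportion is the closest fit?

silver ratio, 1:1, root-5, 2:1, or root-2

silver ratio

Ratio = 1460 / 607 ≈ 2.405.
Distances: silver ratio 2.414 (Δ 0.009); 1:1 1.000 (Δ 1.405); root-5 2.236 (Δ 0.169); 2:1 2.000 (Δ 0.405); root-2 1.414 (Δ 0.991).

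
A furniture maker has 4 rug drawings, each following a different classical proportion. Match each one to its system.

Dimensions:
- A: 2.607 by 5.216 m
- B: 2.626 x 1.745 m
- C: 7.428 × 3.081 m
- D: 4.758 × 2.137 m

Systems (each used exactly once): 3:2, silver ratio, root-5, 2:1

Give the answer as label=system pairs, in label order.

A = 5.216/2.607 ≈ 2.001 → 2:1 (2.000)
B = 2.626/1.745 ≈ 1.505 → 3:2 (1.500)
C = 7.428/3.081 ≈ 2.411 → silver ratio (2.414)
D = 4.758/2.137 ≈ 2.226 → root-5 (2.236)

A=2:1, B=3:2, C=silver ratio, D=root-5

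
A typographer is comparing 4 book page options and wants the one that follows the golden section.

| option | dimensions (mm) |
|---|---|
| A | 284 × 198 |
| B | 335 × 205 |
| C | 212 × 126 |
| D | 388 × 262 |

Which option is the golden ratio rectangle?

B

Target golden ratio ≈ 1.618.
A: 1.434 (Δ0.184)  B: 1.634 (Δ0.016)  C: 1.683 (Δ0.065)  D: 1.481 (Δ0.137)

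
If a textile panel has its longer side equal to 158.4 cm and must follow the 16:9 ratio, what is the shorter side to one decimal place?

89.1 cm

16:9 ≈ 1.77778.
Shorter side = 158.4 ÷ 1.77778 ≈ 89.100 → 89.1 cm.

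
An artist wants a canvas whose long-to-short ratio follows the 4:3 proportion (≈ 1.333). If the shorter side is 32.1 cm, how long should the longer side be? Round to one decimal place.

4:3 ≈ 1.33333.
Longer side = 32.1 × 1.33333 ≈ 42.800 → 42.8 cm.

42.8 cm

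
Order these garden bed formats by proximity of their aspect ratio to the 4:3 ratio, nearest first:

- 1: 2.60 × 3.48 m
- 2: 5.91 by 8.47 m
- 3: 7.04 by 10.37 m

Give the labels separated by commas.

1, 2, 3

Ratios: 1 = 3.48 / 2.60 ≈ 1.338; 2 = 8.47 / 5.91 ≈ 1.433; 3 = 10.37 / 7.04 ≈ 1.473.
|Δ from 1.333|: 1 0.005; 2 0.100; 3 0.140.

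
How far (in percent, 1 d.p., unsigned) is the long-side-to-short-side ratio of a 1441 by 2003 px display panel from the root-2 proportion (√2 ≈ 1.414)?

1.7%

Ratio = 2003 / 1441 ≈ 1.3900.
Ideal root-2 ≈ 1.4142. |1.3900 − 1.4142| / 1.4142 ≈ 1.71% → 1.7%.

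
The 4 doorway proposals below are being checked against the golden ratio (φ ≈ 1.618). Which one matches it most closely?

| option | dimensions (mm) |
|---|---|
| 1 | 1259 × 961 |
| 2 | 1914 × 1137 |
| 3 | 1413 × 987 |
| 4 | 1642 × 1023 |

Target golden ratio ≈ 1.618.
1: 1.310 (Δ0.308)  2: 1.683 (Δ0.065)  3: 1.432 (Δ0.186)  4: 1.605 (Δ0.013)

4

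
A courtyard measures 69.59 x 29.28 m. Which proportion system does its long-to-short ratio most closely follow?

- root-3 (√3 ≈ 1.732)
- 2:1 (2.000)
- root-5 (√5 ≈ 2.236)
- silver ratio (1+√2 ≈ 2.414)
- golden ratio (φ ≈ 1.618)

silver ratio

Ratio = 69.59 / 29.28 ≈ 2.377.
Distances: root-3 1.732 (Δ 0.645); 2:1 2.000 (Δ 0.377); root-5 2.236 (Δ 0.141); silver ratio 2.414 (Δ 0.037); golden ratio 1.618 (Δ 0.759).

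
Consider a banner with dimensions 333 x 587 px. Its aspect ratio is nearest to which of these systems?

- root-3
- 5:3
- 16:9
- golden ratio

16:9

Ratio = 587 / 333 ≈ 1.763.
Distances: root-3 1.732 (Δ 0.031); 5:3 1.667 (Δ 0.096); 16:9 1.778 (Δ 0.015); golden ratio 1.618 (Δ 0.145).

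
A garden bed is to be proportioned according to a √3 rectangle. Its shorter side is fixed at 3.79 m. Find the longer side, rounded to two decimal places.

root-3 ≈ 1.73205.
Longer side = 3.79 × 1.73205 ≈ 6.5645 → 6.56 m.

6.56 m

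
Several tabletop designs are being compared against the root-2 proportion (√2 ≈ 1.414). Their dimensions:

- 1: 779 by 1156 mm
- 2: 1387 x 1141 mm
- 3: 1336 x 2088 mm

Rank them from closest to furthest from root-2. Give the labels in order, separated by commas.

1, 3, 2

Ratios: 1 = 1156 / 779 ≈ 1.484; 2 = 1387 / 1141 ≈ 1.216; 3 = 2088 / 1336 ≈ 1.563.
|Δ from 1.414|: 1 0.070; 2 0.198; 3 0.149.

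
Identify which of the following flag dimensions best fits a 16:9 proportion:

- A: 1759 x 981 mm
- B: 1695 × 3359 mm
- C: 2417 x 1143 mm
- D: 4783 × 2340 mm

Ratios (long/short): A ≈ 1.793; B ≈ 1.982; C ≈ 2.115; D ≈ 2.044.
16:9 ≈ 1.778; option A is nearest (Δ 0.015).

A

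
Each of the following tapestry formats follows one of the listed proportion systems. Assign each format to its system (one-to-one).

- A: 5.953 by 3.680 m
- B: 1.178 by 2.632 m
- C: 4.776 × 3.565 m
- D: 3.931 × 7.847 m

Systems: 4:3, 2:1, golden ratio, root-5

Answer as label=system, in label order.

A=golden ratio, B=root-5, C=4:3, D=2:1

Ratios: A ≈ 1.618; B ≈ 2.234; C ≈ 1.340; D ≈ 1.996.
Targets: 4:3 ≈ 1.333; 2:1 ≈ 2.000; golden ratio ≈ 1.618; root-5 ≈ 2.236.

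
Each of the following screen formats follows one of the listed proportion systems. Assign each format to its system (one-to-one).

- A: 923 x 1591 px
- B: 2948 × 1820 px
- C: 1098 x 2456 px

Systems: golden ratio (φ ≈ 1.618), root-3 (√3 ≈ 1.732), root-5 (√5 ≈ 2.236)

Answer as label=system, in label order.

A=root-3, B=golden ratio, C=root-5

A = 1591/923 ≈ 1.724 → root-3 (1.732)
B = 2948/1820 ≈ 1.620 → golden ratio (1.618)
C = 2456/1098 ≈ 2.237 → root-5 (2.236)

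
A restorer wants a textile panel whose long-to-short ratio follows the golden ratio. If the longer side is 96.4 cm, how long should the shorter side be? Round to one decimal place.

59.6 cm

golden ratio ≈ 1.61803.
Shorter side = 96.4 ÷ 1.61803 ≈ 59.579 → 59.6 cm.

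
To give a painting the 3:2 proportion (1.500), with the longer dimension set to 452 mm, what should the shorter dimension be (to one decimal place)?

301.3 mm

3:2 = 1.50000.
Shorter side = 452 ÷ 1.50000 ≈ 301.333 → 301.3 mm.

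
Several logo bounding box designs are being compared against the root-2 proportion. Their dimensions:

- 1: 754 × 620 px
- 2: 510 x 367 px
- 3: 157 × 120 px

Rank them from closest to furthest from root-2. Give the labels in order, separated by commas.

Ratios: 1 = 754 / 620 ≈ 1.216; 2 = 510 / 367 ≈ 1.390; 3 = 157 / 120 ≈ 1.308.
|Δ from 1.414|: 1 0.198; 2 0.024; 3 0.106.

2, 3, 1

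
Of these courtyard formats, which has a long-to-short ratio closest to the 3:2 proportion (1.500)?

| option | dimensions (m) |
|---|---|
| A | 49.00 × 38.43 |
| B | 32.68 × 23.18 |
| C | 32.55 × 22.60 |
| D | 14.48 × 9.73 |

Target 3:2 ≈ 1.500.
A: 1.275 (Δ0.225)  B: 1.410 (Δ0.090)  C: 1.440 (Δ0.060)  D: 1.488 (Δ0.012)

D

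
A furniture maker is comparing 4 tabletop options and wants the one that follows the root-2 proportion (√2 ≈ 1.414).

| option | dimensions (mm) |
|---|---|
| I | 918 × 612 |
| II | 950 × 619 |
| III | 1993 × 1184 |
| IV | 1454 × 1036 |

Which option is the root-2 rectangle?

IV

Ratios (long/short): I ≈ 1.500; II ≈ 1.535; III ≈ 1.683; IV ≈ 1.403.
root-2 ≈ 1.414; option IV is nearest (Δ 0.011).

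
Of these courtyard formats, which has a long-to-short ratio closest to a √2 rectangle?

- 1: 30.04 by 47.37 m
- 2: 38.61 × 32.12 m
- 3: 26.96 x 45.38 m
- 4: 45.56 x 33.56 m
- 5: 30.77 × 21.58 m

Target root-2 ≈ 1.414.
1: 1.577 (Δ0.163)  2: 1.202 (Δ0.212)  3: 1.683 (Δ0.269)  4: 1.358 (Δ0.056)  5: 1.426 (Δ0.012)

5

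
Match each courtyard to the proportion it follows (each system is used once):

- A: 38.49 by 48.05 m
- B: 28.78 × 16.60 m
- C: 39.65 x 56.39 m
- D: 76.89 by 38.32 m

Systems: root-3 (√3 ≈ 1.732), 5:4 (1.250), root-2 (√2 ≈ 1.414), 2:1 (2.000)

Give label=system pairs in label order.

A=5:4, B=root-3, C=root-2, D=2:1

A = 48.05/38.49 ≈ 1.248 → 5:4 (1.250)
B = 28.78/16.60 ≈ 1.734 → root-3 (1.732)
C = 56.39/39.65 ≈ 1.422 → root-2 (1.414)
D = 76.89/38.32 ≈ 2.007 → 2:1 (2.000)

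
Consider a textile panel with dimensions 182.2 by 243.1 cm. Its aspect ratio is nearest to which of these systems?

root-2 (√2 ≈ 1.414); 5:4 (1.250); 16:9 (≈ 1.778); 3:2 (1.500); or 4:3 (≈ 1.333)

243.1/182.2 ≈ 1.334. Nearest candidates are 4:3 (1.333, off by 0.001) and root-2 (1.414, off by 0.080).

4:3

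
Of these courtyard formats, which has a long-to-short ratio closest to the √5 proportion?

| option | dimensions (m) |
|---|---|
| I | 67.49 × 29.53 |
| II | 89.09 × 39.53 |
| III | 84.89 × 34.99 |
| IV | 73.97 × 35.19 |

Target root-5 ≈ 2.236.
I: 2.285 (Δ0.049)  II: 2.254 (Δ0.018)  III: 2.426 (Δ0.190)  IV: 2.102 (Δ0.134)

II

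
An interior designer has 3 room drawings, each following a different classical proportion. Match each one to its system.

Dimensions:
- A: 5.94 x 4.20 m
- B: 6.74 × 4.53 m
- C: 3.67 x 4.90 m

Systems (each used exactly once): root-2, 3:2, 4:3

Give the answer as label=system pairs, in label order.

Ratios: A ≈ 1.414; B ≈ 1.488; C ≈ 1.335.
Targets: root-2 ≈ 1.414; 3:2 ≈ 1.500; 4:3 ≈ 1.333.

A=root-2, B=3:2, C=4:3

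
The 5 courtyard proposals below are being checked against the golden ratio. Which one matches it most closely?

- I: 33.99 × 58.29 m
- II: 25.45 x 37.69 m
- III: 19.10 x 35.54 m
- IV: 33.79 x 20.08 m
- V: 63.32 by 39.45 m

Target golden ratio ≈ 1.618.
I: 1.715 (Δ0.097)  II: 1.481 (Δ0.137)  III: 1.861 (Δ0.243)  IV: 1.683 (Δ0.065)  V: 1.605 (Δ0.013)

V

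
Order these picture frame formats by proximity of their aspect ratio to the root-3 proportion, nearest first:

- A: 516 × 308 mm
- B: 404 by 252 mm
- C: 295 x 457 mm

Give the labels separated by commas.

A, B, C

Ratios: A = 516 / 308 ≈ 1.675; B = 404 / 252 ≈ 1.603; C = 457 / 295 ≈ 1.549.
|Δ from 1.732|: A 0.057; B 0.129; C 0.183.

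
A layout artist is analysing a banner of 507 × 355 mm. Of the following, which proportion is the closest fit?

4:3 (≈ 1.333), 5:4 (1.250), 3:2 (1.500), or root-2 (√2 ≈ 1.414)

root-2

507/355 ≈ 1.428. Nearest candidates are root-2 (1.414, off by 0.014) and 3:2 (1.500, off by 0.072).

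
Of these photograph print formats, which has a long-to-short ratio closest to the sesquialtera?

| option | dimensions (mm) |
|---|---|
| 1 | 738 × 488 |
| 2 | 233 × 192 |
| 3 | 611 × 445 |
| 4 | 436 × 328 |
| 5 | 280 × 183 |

Target 3:2 ≈ 1.500.
1: 1.512 (Δ0.012)  2: 1.214 (Δ0.286)  3: 1.373 (Δ0.127)  4: 1.329 (Δ0.171)  5: 1.530 (Δ0.030)

1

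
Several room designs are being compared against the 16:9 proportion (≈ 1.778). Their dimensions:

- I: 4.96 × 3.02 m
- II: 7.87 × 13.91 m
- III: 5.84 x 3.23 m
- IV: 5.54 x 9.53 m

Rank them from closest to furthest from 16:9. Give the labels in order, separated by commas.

I: 4.96/3.02 ≈ 1.642 → |1.642 − 1.778| = 0.136
II: 13.91/7.87 ≈ 1.767 → |1.767 − 1.778| = 0.011
III: 5.84/3.23 ≈ 1.808 → |1.808 − 1.778| = 0.030
IV: 9.53/5.54 ≈ 1.720 → |1.720 − 1.778| = 0.058

II, III, IV, I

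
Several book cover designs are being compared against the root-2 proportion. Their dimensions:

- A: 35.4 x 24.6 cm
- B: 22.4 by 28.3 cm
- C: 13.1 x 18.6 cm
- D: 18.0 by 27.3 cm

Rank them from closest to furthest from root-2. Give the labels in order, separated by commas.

A: 35.4/24.6 ≈ 1.439 → |1.439 − 1.414| = 0.025
B: 28.3/22.4 ≈ 1.263 → |1.263 − 1.414| = 0.151
C: 18.6/13.1 ≈ 1.420 → |1.420 − 1.414| = 0.006
D: 27.3/18.0 ≈ 1.517 → |1.517 − 1.414| = 0.103

C, A, D, B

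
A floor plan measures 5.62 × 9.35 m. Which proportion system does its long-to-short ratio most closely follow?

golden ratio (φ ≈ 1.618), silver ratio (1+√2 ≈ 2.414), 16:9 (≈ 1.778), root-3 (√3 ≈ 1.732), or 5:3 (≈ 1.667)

9.35/5.62 ≈ 1.664. Nearest candidates are 5:3 (1.667, off by 0.003) and golden ratio (1.618, off by 0.046).

5:3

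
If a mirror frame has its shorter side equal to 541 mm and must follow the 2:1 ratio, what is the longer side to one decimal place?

2:1 = 2.00000.
Longer side = 541 × 2.00000 ≈ 1082.000 → 1082.0 mm.

1082.0 mm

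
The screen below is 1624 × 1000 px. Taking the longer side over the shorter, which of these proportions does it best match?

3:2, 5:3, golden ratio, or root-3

1624/1000 ≈ 1.624. Nearest candidates are golden ratio (1.618, off by 0.006) and 5:3 (1.667, off by 0.043).

golden ratio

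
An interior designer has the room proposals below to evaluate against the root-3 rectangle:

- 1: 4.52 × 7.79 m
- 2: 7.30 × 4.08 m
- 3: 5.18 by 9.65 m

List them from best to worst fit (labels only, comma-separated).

1: 7.79/4.52 ≈ 1.723 → |1.723 − 1.732| = 0.009
2: 7.30/4.08 ≈ 1.789 → |1.789 − 1.732| = 0.057
3: 9.65/5.18 ≈ 1.863 → |1.863 − 1.732| = 0.131

1, 2, 3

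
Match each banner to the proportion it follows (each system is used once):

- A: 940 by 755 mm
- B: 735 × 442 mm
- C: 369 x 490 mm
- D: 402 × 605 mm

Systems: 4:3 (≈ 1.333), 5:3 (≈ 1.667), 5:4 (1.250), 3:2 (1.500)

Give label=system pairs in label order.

A=5:4, B=5:3, C=4:3, D=3:2

Ratios: A ≈ 1.245; B ≈ 1.663; C ≈ 1.328; D ≈ 1.505.
Targets: 4:3 ≈ 1.333; 5:3 ≈ 1.667; 5:4 ≈ 1.250; 3:2 ≈ 1.500.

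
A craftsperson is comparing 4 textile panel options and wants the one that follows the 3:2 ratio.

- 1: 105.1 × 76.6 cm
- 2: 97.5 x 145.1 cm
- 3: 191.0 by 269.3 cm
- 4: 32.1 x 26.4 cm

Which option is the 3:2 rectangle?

2

Ratios (long/short): 1 ≈ 1.372; 2 ≈ 1.488; 3 ≈ 1.410; 4 ≈ 1.216.
3:2 ≈ 1.500; option 2 is nearest (Δ 0.012).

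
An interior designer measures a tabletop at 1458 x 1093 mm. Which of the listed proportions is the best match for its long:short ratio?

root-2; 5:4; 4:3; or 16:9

Ratio = 1458 / 1093 ≈ 1.334.
Distances: root-2 1.414 (Δ 0.080); 5:4 1.250 (Δ 0.084); 4:3 1.333 (Δ 0.001); 16:9 1.778 (Δ 0.444).

4:3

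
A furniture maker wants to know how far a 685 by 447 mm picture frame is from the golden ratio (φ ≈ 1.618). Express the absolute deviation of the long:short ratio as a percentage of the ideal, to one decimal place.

Ratio = 685 / 447 ≈ 1.5324.
Ideal golden ratio ≈ 1.6180. |1.5324 − 1.6180| / 1.6180 ≈ 5.29% → 5.3%.

5.3%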